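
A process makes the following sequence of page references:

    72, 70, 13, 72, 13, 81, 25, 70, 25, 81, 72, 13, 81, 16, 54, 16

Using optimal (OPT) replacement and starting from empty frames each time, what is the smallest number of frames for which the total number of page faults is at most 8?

4

f=1: 16 faults
f=2: 11 faults
f=3: 9 faults
f=4: 8 faults
f=5: 7 faults
f=6: 7 faults
f=7: 7 faults
Smallest f with faults ≤ 8 is 4.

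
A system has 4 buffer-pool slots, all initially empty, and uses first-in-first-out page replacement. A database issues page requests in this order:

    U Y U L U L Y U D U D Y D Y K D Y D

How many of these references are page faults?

5

U → miss, frames {U}
Y → miss, frames {U,Y}
U → hit
L → miss, frames {U,Y,L}
U → hit
L → hit
Y → hit
U → hit
D → miss, frames {U,Y,L,D}
U → hit
D → hit
Y → hit
D → hit
Y → hit
K → miss, evict U, frames {Y,L,D,K}
D → hit
Y → hit
D → hit
Page faults: 5.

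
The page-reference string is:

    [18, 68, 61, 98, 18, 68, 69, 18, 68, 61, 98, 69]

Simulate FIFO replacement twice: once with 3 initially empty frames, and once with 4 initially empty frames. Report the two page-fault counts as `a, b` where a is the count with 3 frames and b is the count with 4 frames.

9, 10

3 frames: F F F F F F F . . F F . → 9 faults.
4 frames: F F F F . . F F F F F F → 10 faults.
10 > 9: adding a frame increased faults — Belady's anomaly.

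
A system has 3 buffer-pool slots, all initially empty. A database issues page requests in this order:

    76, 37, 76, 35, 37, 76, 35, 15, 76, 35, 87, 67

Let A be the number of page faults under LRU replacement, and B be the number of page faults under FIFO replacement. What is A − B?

-1

Under LRU: F F . F . . . F . . F F → 6 faults.
Under FIFO: F F . F . . . F F . F F → 7 faults.
A − B = 6 − 7 = -1.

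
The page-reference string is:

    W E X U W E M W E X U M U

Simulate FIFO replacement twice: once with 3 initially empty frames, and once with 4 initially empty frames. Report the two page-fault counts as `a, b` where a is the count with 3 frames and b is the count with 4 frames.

9, 10

3 frames: F F F F F F F . . F F . . → 9 faults.
4 frames: F F F F . . F F F F F F . → 10 faults.
10 > 9: adding a frame increased faults — Belady's anomaly.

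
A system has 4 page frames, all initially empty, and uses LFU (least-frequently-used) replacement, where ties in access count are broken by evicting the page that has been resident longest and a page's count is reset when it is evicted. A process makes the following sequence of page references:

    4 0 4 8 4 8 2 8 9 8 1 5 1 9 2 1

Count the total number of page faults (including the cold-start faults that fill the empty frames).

4 → fault, frames [4]
0 → fault, frames [4, 0]
4 → hit
8 → fault, frames [4, 0, 8]
4 → hit
8 → hit
2 → fault, frames [4, 0, 8, 2]
8 → hit
9 → fault, evict 0, frames [4, 8, 2, 9]
8 → hit
1 → fault, evict 2, frames [4, 8, 9, 1]
5 → fault, evict 9, frames [4, 8, 1, 5]
1 → hit
9 → fault, evict 5, frames [4, 8, 1, 9]
2 → fault, evict 9, frames [4, 8, 1, 2]
1 → hit
Page faults: 9.

9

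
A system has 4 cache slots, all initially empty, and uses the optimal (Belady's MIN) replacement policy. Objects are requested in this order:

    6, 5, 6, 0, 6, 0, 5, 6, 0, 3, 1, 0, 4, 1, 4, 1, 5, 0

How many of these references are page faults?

6

6 -> fault, frames {6}
5 -> fault, frames {6,5}
6 -> hit
0 -> fault, frames {6,5,0}
6 -> hit
0 -> hit
5 -> hit
6 -> hit
0 -> hit
3 -> fault, frames {6,5,0,3}
1 -> fault, evict 3, frames {6,5,0,1}
0 -> hit
4 -> fault, evict 6, frames {5,0,1,4}
1 -> hit
4 -> hit
1 -> hit
5 -> hit
0 -> hit
Page faults: 6.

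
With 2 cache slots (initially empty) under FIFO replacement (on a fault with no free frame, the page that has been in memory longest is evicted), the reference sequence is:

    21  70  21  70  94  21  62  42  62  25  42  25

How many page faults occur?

21: fault, frames {21}
70: fault, frames {21,70}
21: hit
70: hit
94: fault, evict 21, frames {70,94}
21: fault, evict 70, frames {94,21}
62: fault, evict 94, frames {21,62}
42: fault, evict 21, frames {62,42}
62: hit
25: fault, evict 62, frames {42,25}
42: hit
25: hit
Page faults: 7.

7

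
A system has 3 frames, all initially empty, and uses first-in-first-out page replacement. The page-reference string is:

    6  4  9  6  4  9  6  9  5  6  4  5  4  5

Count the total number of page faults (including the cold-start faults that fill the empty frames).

6

6: fault, frames {6}
4: fault, frames {6,4}
9: fault, frames {6,4,9}
6: hit
4: hit
9: hit
6: hit
9: hit
5: fault, evict 6, frames {4,9,5}
6: fault, evict 4, frames {9,5,6}
4: fault, evict 9, frames {5,6,4}
5: hit
4: hit
5: hit
Page faults: 6.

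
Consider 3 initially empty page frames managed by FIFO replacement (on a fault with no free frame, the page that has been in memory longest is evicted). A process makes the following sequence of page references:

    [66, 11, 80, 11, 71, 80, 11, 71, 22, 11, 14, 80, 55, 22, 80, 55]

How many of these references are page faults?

10

66: fault, frames {66}
11: fault, frames {66,11}
80: fault, frames {66,11,80}
11: hit
71: fault, evict 66, frames {11,80,71}
80: hit
11: hit
71: hit
22: fault, evict 11, frames {80,71,22}
11: fault, evict 80, frames {71,22,11}
14: fault, evict 71, frames {22,11,14}
80: fault, evict 22, frames {11,14,80}
55: fault, evict 11, frames {14,80,55}
22: fault, evict 14, frames {80,55,22}
80: hit
55: hit
Page faults: 10.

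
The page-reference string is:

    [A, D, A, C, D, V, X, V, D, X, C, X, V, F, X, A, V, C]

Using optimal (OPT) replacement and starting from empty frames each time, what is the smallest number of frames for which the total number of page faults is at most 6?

5

f=1: 18 faults
f=2: 12 faults
f=3: 9 faults
f=4: 7 faults
f=5: 6 faults
f=6: 6 faults
Smallest f with faults ≤ 6 is 5.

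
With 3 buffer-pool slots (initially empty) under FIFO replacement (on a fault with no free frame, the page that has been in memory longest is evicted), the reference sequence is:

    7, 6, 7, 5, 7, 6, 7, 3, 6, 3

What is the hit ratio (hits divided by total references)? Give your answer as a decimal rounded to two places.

7 → miss, frames {7}
6 → miss, frames {7,6}
7 → hit
5 → miss, frames {7,6,5}
7 → hit
6 → hit
7 → hit
3 → miss, evict 7, frames {6,5,3}
6 → hit
3 → hit
Hits: 6 of 10 references → 6/10 = 0.6000.

0.60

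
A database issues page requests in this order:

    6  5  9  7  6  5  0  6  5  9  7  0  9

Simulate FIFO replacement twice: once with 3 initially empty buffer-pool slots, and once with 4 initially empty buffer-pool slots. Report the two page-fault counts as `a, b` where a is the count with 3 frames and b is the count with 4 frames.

3 frames: F F F F F F F . . F F . . → 9 faults.
4 frames: F F F F . . F F F F F F . → 10 faults.
10 > 9: adding a frame increased faults — Belady's anomaly.

9, 10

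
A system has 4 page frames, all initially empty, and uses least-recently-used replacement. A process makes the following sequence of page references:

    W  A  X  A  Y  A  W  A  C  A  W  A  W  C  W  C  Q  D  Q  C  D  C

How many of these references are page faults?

W → miss, frames (W)
A → miss, frames (W A)
X → miss, frames (W A X)
A → hit
Y → miss, frames (W X A Y)
A → hit
W → hit
A → hit
C → miss, evict X, frames (Y W A C)
A → hit
W → hit
A → hit
W → hit
C → hit
W → hit
C → hit
Q → miss, evict Y, frames (A W C Q)
D → miss, evict A, frames (W C Q D)
Q → hit
C → hit
D → hit
C → hit
Page faults: 7.

7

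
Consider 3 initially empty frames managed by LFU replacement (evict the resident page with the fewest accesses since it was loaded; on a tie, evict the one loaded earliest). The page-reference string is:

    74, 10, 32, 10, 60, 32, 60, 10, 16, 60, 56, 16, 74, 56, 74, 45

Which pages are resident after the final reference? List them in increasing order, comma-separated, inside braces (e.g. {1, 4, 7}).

{10, 45, 60}

74 -> miss, frames [74]
10 -> miss, frames [74, 10]
32 -> miss, frames [74, 10, 32]
10 -> hit
60 -> miss, evict 74, frames [10, 32, 60]
32 -> hit
60 -> hit
10 -> hit
16 -> miss, evict 32, frames [10, 60, 16]
60 -> hit
56 -> miss, evict 16, frames [10, 60, 56]
16 -> miss, evict 56, frames [10, 60, 16]
74 -> miss, evict 16, frames [10, 60, 74]
56 -> miss, evict 74, frames [10, 60, 56]
74 -> miss, evict 56, frames [10, 60, 74]
45 -> miss, evict 74, frames [10, 60, 45]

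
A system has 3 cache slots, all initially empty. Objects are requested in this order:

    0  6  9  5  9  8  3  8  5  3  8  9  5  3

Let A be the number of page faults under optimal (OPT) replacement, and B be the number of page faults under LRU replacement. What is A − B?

Under OPT: F F F F . F F . . . . F . . → 7 faults.
Under LRU: F F F F . F F . F . . F F F → 10 faults.
A − B = 7 − 10 = -3.

-3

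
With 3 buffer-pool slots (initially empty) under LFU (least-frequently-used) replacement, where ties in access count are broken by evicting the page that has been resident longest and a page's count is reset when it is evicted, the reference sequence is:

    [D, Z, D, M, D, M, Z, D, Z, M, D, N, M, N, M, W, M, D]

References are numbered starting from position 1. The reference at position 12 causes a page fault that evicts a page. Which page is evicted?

pos 1: D -> fault, frames (D)
pos 2: Z -> fault, frames (D Z)
pos 3: D -> hit
pos 4: M -> fault, frames (D Z M)
pos 5: D -> hit
pos 6: M -> hit
pos 7: Z -> hit
pos 8: D -> hit
pos 9: Z -> hit
pos 10: M -> hit
pos 11: D -> hit
pos 12: N -> fault, evict Z, frames (D M N)
At position 12, page Z is evicted.

Z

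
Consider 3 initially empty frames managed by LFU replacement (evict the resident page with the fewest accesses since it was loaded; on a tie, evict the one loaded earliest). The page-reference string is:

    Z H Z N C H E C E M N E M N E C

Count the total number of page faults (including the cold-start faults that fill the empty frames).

Z -> fault, frames {Z}
H -> fault, frames {Z,H}
Z -> hit
N -> fault, frames {Z,H,N}
C -> fault, evict H, frames {Z,N,C}
H -> fault, evict N, frames {Z,C,H}
E -> fault, evict C, frames {Z,H,E}
C -> fault, evict H, frames {Z,E,C}
E -> hit
M -> fault, evict C, frames {Z,E,M}
N -> fault, evict M, frames {Z,E,N}
E -> hit
M -> fault, evict N, frames {Z,E,M}
N -> fault, evict M, frames {Z,E,N}
E -> hit
C -> fault, evict N, frames {Z,E,C}
Page faults: 12.

12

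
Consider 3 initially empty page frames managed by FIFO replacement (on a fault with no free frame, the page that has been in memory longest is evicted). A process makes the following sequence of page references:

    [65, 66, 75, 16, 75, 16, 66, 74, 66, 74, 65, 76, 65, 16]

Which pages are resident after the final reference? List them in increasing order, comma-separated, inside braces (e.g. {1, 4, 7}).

{16, 65, 76}

65: miss, frames (65)
66: miss, frames (65 66)
75: miss, frames (65 66 75)
16: miss, evict 65, frames (66 75 16)
75: hit
16: hit
66: hit
74: miss, evict 66, frames (75 16 74)
66: miss, evict 75, frames (16 74 66)
74: hit
65: miss, evict 16, frames (74 66 65)
76: miss, evict 74, frames (66 65 76)
65: hit
16: miss, evict 66, frames (65 76 16)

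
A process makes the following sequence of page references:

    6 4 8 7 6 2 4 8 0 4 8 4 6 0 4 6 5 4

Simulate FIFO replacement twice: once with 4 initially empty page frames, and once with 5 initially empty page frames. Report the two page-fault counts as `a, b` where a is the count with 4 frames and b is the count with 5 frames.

4 frames: F F F F . F . . F F F . F . . . F . → 10 faults.
5 frames: F F F F . F . . F . . . F . F . F . → 9 faults.
9 < 10: adding a frame reduced faults, as is typical.

10, 9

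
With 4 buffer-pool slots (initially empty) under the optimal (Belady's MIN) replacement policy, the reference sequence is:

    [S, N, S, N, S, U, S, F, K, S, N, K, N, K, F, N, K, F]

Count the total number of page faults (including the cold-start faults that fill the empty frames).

S: miss, frames (S)
N: miss, frames (S N)
S: hit
N: hit
S: hit
U: miss, frames (S N U)
S: hit
F: miss, frames (S N U F)
K: miss, evict U, frames (S N F K)
S: hit
N: hit
K: hit
N: hit
K: hit
F: hit
N: hit
K: hit
F: hit
Page faults: 5.

5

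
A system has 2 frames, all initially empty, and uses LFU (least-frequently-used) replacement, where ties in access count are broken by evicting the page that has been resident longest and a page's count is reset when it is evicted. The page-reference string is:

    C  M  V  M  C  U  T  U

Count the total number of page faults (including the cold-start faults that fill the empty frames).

7

C: miss, frames [C]
M: miss, frames [C, M]
V: miss, evict C, frames [M, V]
M: hit
C: miss, evict V, frames [M, C]
U: miss, evict C, frames [M, U]
T: miss, evict U, frames [M, T]
U: miss, evict T, frames [M, U]
Page faults: 7.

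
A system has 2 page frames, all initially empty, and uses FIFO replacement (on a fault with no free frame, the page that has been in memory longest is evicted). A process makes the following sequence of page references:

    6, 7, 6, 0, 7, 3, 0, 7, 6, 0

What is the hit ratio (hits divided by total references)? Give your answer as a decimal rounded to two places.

6 → miss, frames {6}
7 → miss, frames {6,7}
6 → hit
0 → miss, evict 6, frames {7,0}
7 → hit
3 → miss, evict 7, frames {0,3}
0 → hit
7 → miss, evict 0, frames {3,7}
6 → miss, evict 3, frames {7,6}
0 → miss, evict 7, frames {6,0}
Hits: 3 of 10 references → 3/10 = 0.3000.

0.30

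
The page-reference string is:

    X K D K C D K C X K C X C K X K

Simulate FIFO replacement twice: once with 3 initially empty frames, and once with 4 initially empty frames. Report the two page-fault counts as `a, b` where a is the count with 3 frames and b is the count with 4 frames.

6, 4

3 frames: F F F . F . . . F F . . . . . . → 6 faults.
4 frames: F F F . F . . . . . . . . . . . → 4 faults.
4 < 6: adding a frame reduced faults, as is typical.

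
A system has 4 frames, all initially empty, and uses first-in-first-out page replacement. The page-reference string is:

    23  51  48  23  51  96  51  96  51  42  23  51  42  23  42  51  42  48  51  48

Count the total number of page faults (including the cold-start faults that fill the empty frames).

23 -> miss, frames [23]
51 -> miss, frames [23, 51]
48 -> miss, frames [23, 51, 48]
23 -> hit
51 -> hit
96 -> miss, frames [23, 51, 48, 96]
51 -> hit
96 -> hit
51 -> hit
42 -> miss, evict 23, frames [51, 48, 96, 42]
23 -> miss, evict 51, frames [48, 96, 42, 23]
51 -> miss, evict 48, frames [96, 42, 23, 51]
42 -> hit
23 -> hit
42 -> hit
51 -> hit
42 -> hit
48 -> miss, evict 96, frames [42, 23, 51, 48]
51 -> hit
48 -> hit
Page faults: 8.

8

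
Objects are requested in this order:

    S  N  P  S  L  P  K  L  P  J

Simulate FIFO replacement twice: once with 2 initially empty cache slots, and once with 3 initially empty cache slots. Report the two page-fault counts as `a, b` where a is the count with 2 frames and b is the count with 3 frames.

2 frames: F F F F F F F F F F → 10 faults.
3 frames: F F F . F . F . . F → 6 faults.
6 < 10: adding a frame reduced faults, as is typical.

10, 6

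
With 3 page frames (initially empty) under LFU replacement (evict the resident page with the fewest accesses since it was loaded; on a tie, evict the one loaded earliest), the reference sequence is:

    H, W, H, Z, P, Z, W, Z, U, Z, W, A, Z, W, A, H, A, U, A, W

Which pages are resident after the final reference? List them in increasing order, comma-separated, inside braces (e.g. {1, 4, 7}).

{H, W, Z}

H → miss, frames [H]
W → miss, frames [H, W]
H → hit
Z → miss, frames [H, W, Z]
P → miss, evict W, frames [H, Z, P]
Z → hit
W → miss, evict P, frames [H, Z, W]
Z → hit
U → miss, evict W, frames [H, Z, U]
Z → hit
W → miss, evict U, frames [H, Z, W]
A → miss, evict W, frames [H, Z, A]
Z → hit
W → miss, evict A, frames [H, Z, W]
A → miss, evict W, frames [H, Z, A]
H → hit
A → hit
U → miss, evict A, frames [H, Z, U]
A → miss, evict U, frames [H, Z, A]
W → miss, evict A, frames [H, Z, W]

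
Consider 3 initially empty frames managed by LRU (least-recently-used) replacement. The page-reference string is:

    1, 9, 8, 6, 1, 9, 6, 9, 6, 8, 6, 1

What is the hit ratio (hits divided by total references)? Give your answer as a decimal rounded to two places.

1: miss, frames [1]
9: miss, frames [1, 9]
8: miss, frames [1, 9, 8]
6: miss, evict 1, frames [9, 8, 6]
1: miss, evict 9, frames [8, 6, 1]
9: miss, evict 8, frames [6, 1, 9]
6: hit
9: hit
6: hit
8: miss, evict 1, frames [9, 6, 8]
6: hit
1: miss, evict 9, frames [8, 6, 1]
Hits: 4 of 12 references → 4/12 = 0.3333.

0.33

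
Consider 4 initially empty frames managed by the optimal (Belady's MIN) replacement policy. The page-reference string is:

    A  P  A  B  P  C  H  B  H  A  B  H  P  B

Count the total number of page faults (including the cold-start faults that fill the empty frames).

A: fault, frames [A]
P: fault, frames [A, P]
A: hit
B: fault, frames [A, P, B]
P: hit
C: fault, frames [A, P, B, C]
H: fault, evict C, frames [A, P, B, H]
B: hit
H: hit
A: hit
B: hit
H: hit
P: hit
B: hit
Page faults: 5.

5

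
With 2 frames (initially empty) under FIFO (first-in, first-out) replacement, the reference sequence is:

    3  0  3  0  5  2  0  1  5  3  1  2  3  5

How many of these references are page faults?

12

3 → miss, frames [3]
0 → miss, frames [3, 0]
3 → hit
0 → hit
5 → miss, evict 3, frames [0, 5]
2 → miss, evict 0, frames [5, 2]
0 → miss, evict 5, frames [2, 0]
1 → miss, evict 2, frames [0, 1]
5 → miss, evict 0, frames [1, 5]
3 → miss, evict 1, frames [5, 3]
1 → miss, evict 5, frames [3, 1]
2 → miss, evict 3, frames [1, 2]
3 → miss, evict 1, frames [2, 3]
5 → miss, evict 2, frames [3, 5]
Page faults: 12.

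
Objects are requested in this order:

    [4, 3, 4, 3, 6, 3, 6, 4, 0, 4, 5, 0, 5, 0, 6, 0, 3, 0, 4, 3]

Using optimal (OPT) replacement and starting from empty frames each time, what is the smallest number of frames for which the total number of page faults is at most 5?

f=1: 20 faults
f=2: 9 faults
f=3: 7 faults
f=4: 6 faults
f=5: 5 faults
Smallest f with faults ≤ 5 is 5.

5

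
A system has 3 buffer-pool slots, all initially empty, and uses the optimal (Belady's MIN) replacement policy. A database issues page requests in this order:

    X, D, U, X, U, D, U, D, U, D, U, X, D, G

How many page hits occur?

X: fault, frames [X]
D: fault, frames [X, D]
U: fault, frames [X, D, U]
X: hit
U: hit
D: hit
U: hit
D: hit
U: hit
D: hit
U: hit
X: hit
D: hit
G: fault, evict U, frames [X, D, G]
Hits: 10.

10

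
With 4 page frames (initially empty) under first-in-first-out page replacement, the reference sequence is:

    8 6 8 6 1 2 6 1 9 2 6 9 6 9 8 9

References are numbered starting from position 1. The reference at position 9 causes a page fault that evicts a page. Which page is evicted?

pos 1: 8 -> miss, frames {8}
pos 2: 6 -> miss, frames {8,6}
pos 3: 8 -> hit
pos 4: 6 -> hit
pos 5: 1 -> miss, frames {8,6,1}
pos 6: 2 -> miss, frames {8,6,1,2}
pos 7: 6 -> hit
pos 8: 1 -> hit
pos 9: 9 -> miss, evict 8, frames {6,1,2,9}
At position 9, page 8 is evicted.

8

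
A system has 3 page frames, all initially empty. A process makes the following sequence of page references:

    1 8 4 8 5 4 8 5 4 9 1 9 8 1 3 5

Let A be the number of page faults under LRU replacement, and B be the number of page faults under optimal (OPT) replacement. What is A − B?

Under LRU: F F F . F . . . . F F . F . F F → 9 faults.
Under OPT: F F F . F . . . . F F . . . F F → 8 faults.
A − B = 9 − 8 = 1.

1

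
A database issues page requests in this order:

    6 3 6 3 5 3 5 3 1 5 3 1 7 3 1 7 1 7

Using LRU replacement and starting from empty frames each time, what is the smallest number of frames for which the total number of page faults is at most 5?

f=1: 18 faults
f=2: 11 faults
f=3: 5 faults
f=4: 5 faults
f=5: 5 faults
Smallest f with faults ≤ 5 is 3.

3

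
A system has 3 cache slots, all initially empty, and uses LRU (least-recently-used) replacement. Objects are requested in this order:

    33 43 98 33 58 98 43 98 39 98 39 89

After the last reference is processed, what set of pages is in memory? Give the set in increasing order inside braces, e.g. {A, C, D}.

{39, 89, 98}

33 → fault, frames {33}
43 → fault, frames {33,43}
98 → fault, frames {33,43,98}
33 → hit
58 → fault, evict 43, frames {98,33,58}
98 → hit
43 → fault, evict 33, frames {58,98,43}
98 → hit
39 → fault, evict 58, frames {43,98,39}
98 → hit
39 → hit
89 → fault, evict 43, frames {98,39,89}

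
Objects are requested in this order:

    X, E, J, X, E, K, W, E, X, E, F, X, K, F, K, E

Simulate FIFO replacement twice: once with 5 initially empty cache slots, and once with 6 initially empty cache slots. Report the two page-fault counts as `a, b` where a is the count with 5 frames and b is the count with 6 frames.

8, 6

5 frames: F F F . . F F . . . F F . . . F → 8 faults.
6 frames: F F F . . F F . . . F . . . . . → 6 faults.
6 < 8: adding a frame reduced faults, as is typical.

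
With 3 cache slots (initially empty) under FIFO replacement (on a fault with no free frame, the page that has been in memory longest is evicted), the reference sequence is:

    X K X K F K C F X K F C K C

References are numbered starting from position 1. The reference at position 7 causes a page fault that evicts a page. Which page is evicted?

X

pos 1: X -> miss, frames (X)
pos 2: K -> miss, frames (X K)
pos 3: X -> hit
pos 4: K -> hit
pos 5: F -> miss, frames (X K F)
pos 6: K -> hit
pos 7: C -> miss, evict X, frames (K F C)
At position 7, page X is evicted.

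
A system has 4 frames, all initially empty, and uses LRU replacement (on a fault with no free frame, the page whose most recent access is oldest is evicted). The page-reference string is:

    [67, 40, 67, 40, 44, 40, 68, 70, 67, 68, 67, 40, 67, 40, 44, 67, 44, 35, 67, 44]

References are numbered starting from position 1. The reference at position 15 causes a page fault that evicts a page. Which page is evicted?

70

pos 1: 67 -> miss, frames (67)
pos 2: 40 -> miss, frames (67 40)
pos 3: 67 -> hit
pos 4: 40 -> hit
pos 5: 44 -> miss, frames (67 40 44)
pos 6: 40 -> hit
pos 7: 68 -> miss, frames (67 44 40 68)
pos 8: 70 -> miss, evict 67, frames (44 40 68 70)
pos 9: 67 -> miss, evict 44, frames (40 68 70 67)
pos 10: 68 -> hit
pos 11: 67 -> hit
pos 12: 40 -> hit
pos 13: 67 -> hit
pos 14: 40 -> hit
pos 15: 44 -> miss, evict 70, frames (68 67 40 44)
At position 15, page 70 is evicted.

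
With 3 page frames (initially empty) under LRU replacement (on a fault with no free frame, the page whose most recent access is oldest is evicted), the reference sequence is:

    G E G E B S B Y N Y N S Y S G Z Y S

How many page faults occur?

G → fault, frames {G}
E → fault, frames {G,E}
G → hit
E → hit
B → fault, frames {G,E,B}
S → fault, evict G, frames {E,B,S}
B → hit
Y → fault, evict E, frames {S,B,Y}
N → fault, evict S, frames {B,Y,N}
Y → hit
N → hit
S → fault, evict B, frames {Y,N,S}
Y → hit
S → hit
G → fault, evict N, frames {Y,S,G}
Z → fault, evict Y, frames {S,G,Z}
Y → fault, evict S, frames {G,Z,Y}
S → fault, evict G, frames {Z,Y,S}
Page faults: 11.

11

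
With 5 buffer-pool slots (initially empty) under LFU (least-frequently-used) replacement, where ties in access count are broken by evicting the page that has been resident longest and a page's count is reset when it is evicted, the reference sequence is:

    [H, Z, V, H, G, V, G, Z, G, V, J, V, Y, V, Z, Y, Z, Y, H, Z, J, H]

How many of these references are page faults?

H → fault, frames [H]
Z → fault, frames [H, Z]
V → fault, frames [H, Z, V]
H → hit
G → fault, frames [H, Z, V, G]
V → hit
G → hit
Z → hit
G → hit
V → hit
J → fault, frames [H, Z, V, G, J]
V → hit
Y → fault, evict J, frames [H, Z, V, G, Y]
V → hit
Z → hit
Y → hit
Z → hit
Y → hit
H → hit
Z → hit
J → fault, evict H, frames [Z, V, G, Y, J]
H → fault, evict J, frames [Z, V, G, Y, H]
Page faults: 8.

8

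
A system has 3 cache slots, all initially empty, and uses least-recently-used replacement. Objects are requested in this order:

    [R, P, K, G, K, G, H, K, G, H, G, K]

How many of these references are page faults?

5

R -> miss, frames [R]
P -> miss, frames [R, P]
K -> miss, frames [R, P, K]
G -> miss, evict R, frames [P, K, G]
K -> hit
G -> hit
H -> miss, evict P, frames [K, G, H]
K -> hit
G -> hit
H -> hit
G -> hit
K -> hit
Page faults: 5.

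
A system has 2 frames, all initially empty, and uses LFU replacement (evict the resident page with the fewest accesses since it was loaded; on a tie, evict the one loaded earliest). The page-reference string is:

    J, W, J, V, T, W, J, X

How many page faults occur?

6

J -> miss, frames [J]
W -> miss, frames [J, W]
J -> hit
V -> miss, evict W, frames [J, V]
T -> miss, evict V, frames [J, T]
W -> miss, evict T, frames [J, W]
J -> hit
X -> miss, evict W, frames [J, X]
Page faults: 6.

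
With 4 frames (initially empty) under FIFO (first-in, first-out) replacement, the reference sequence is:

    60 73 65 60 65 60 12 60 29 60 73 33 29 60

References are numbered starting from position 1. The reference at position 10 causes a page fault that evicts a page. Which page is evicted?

73

pos 1: 60 → fault, frames [60]
pos 2: 73 → fault, frames [60, 73]
pos 3: 65 → fault, frames [60, 73, 65]
pos 4: 60 → hit
pos 5: 65 → hit
pos 6: 60 → hit
pos 7: 12 → fault, frames [60, 73, 65, 12]
pos 8: 60 → hit
pos 9: 29 → fault, evict 60, frames [73, 65, 12, 29]
pos 10: 60 → fault, evict 73, frames [65, 12, 29, 60]
At position 10, page 73 is evicted.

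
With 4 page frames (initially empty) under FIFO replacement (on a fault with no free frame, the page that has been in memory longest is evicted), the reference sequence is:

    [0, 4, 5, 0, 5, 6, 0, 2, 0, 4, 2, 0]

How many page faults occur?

0 -> fault, frames {0}
4 -> fault, frames {0,4}
5 -> fault, frames {0,4,5}
0 -> hit
5 -> hit
6 -> fault, frames {0,4,5,6}
0 -> hit
2 -> fault, evict 0, frames {4,5,6,2}
0 -> fault, evict 4, frames {5,6,2,0}
4 -> fault, evict 5, frames {6,2,0,4}
2 -> hit
0 -> hit
Page faults: 7.

7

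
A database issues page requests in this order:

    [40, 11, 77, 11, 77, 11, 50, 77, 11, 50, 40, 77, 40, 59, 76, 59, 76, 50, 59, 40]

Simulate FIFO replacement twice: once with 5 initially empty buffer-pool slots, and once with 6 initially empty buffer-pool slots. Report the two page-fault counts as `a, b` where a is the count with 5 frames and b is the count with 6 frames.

5 frames: F F F . . . F . . . . . . F F . . . . F → 7 faults.
6 frames: F F F . . . F . . . . . . F F . . . . . → 6 faults.
6 < 7: adding a frame reduced faults, as is typical.

7, 6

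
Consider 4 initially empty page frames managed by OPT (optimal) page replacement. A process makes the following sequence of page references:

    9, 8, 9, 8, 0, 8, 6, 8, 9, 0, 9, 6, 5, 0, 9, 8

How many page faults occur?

9: miss, frames {9}
8: miss, frames {9,8}
9: hit
8: hit
0: miss, frames {9,8,0}
8: hit
6: miss, frames {9,8,0,6}
8: hit
9: hit
0: hit
9: hit
6: hit
5: miss, evict 6, frames {9,8,0,5}
0: hit
9: hit
8: hit
Page faults: 5.

5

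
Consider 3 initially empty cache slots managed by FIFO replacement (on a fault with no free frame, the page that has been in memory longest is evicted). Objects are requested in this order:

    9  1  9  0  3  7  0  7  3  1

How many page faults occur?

9: miss, frames [9]
1: miss, frames [9, 1]
9: hit
0: miss, frames [9, 1, 0]
3: miss, evict 9, frames [1, 0, 3]
7: miss, evict 1, frames [0, 3, 7]
0: hit
7: hit
3: hit
1: miss, evict 0, frames [3, 7, 1]
Page faults: 6.

6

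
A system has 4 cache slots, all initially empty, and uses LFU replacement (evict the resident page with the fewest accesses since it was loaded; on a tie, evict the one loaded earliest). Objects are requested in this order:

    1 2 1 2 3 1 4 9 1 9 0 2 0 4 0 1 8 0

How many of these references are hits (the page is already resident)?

10

1: fault, frames [1]
2: fault, frames [1, 2]
1: hit
2: hit
3: fault, frames [1, 2, 3]
1: hit
4: fault, frames [1, 2, 3, 4]
9: fault, evict 3, frames [1, 2, 4, 9]
1: hit
9: hit
0: fault, evict 4, frames [1, 2, 9, 0]
2: hit
0: hit
4: fault, evict 9, frames [1, 2, 0, 4]
0: hit
1: hit
8: fault, evict 4, frames [1, 2, 0, 8]
0: hit
Hits: 10.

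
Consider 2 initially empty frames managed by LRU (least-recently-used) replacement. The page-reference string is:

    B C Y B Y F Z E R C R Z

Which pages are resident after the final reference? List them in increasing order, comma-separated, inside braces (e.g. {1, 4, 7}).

B: miss, frames {B}
C: miss, frames {B,C}
Y: miss, evict B, frames {C,Y}
B: miss, evict C, frames {Y,B}
Y: hit
F: miss, evict B, frames {Y,F}
Z: miss, evict Y, frames {F,Z}
E: miss, evict F, frames {Z,E}
R: miss, evict Z, frames {E,R}
C: miss, evict E, frames {R,C}
R: hit
Z: miss, evict C, frames {R,Z}

{R, Z}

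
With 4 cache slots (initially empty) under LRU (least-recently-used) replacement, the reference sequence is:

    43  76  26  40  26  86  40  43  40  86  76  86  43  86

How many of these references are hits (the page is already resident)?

43 → fault, frames {43}
76 → fault, frames {43,76}
26 → fault, frames {43,76,26}
40 → fault, frames {43,76,26,40}
26 → hit
86 → fault, evict 43, frames {76,40,26,86}
40 → hit
43 → fault, evict 76, frames {26,86,40,43}
40 → hit
86 → hit
76 → fault, evict 26, frames {43,40,86,76}
86 → hit
43 → hit
86 → hit
Hits: 7.

7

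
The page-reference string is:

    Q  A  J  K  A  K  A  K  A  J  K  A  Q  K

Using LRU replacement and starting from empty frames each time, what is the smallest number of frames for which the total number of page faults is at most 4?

4

f=1: 14 faults
f=2: 10 faults
f=3: 5 faults
f=4: 4 faults
Smallest f with faults ≤ 4 is 4.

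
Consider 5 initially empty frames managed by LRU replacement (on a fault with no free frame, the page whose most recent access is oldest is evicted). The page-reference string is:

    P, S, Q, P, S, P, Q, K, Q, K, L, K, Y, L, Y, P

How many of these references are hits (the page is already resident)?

10

P → miss, frames {P}
S → miss, frames {P,S}
Q → miss, frames {P,S,Q}
P → hit
S → hit
P → hit
Q → hit
K → miss, frames {S,P,Q,K}
Q → hit
K → hit
L → miss, frames {S,P,Q,K,L}
K → hit
Y → miss, evict S, frames {P,Q,L,K,Y}
L → hit
Y → hit
P → hit
Hits: 10.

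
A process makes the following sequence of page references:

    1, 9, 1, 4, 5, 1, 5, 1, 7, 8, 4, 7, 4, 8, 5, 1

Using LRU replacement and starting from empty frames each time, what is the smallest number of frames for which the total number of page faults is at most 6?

5

f=1: 16 faults
f=2: 12 faults
f=3: 9 faults
f=4: 9 faults
f=5: 6 faults
f=6: 6 faults
Smallest f with faults ≤ 6 is 5.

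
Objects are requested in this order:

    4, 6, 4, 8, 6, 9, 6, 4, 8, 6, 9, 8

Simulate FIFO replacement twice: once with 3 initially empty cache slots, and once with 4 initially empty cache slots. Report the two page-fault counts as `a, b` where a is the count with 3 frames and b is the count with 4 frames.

7, 4

3 frames: F F . F . F . F . F . F → 7 faults.
4 frames: F F . F . F . . . . . . → 4 faults.
4 < 7: adding a frame reduced faults, as is typical.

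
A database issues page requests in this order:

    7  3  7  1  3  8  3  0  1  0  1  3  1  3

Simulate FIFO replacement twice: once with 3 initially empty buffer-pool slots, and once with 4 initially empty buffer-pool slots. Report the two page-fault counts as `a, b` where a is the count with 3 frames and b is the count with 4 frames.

7, 5

3 frames: F F . F . F . F . . . F F . → 7 faults.
4 frames: F F . F . F . F . . . . . . → 5 faults.
5 < 7: adding a frame reduced faults, as is typical.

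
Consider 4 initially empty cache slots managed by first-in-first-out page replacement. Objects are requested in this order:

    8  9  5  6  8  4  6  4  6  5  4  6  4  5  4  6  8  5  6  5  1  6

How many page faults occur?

8 → miss, frames (8)
9 → miss, frames (8 9)
5 → miss, frames (8 9 5)
6 → miss, frames (8 9 5 6)
8 → hit
4 → miss, evict 8, frames (9 5 6 4)
6 → hit
4 → hit
6 → hit
5 → hit
4 → hit
6 → hit
4 → hit
5 → hit
4 → hit
6 → hit
8 → miss, evict 9, frames (5 6 4 8)
5 → hit
6 → hit
5 → hit
1 → miss, evict 5, frames (6 4 8 1)
6 → hit
Page faults: 7.

7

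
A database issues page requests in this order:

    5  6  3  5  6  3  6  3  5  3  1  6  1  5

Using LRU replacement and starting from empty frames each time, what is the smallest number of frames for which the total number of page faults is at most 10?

2

f=1: 14 faults
f=2: 10 faults
f=3: 6 faults
f=4: 4 faults
Smallest f with faults ≤ 10 is 2.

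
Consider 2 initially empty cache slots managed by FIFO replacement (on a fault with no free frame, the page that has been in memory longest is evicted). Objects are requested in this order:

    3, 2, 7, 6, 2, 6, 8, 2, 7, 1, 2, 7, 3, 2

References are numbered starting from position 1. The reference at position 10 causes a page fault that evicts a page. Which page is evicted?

8

pos 1: 3 → miss, frames {3}
pos 2: 2 → miss, frames {3,2}
pos 3: 7 → miss, evict 3, frames {2,7}
pos 4: 6 → miss, evict 2, frames {7,6}
pos 5: 2 → miss, evict 7, frames {6,2}
pos 6: 6 → hit
pos 7: 8 → miss, evict 6, frames {2,8}
pos 8: 2 → hit
pos 9: 7 → miss, evict 2, frames {8,7}
pos 10: 1 → miss, evict 8, frames {7,1}
At position 10, page 8 is evicted.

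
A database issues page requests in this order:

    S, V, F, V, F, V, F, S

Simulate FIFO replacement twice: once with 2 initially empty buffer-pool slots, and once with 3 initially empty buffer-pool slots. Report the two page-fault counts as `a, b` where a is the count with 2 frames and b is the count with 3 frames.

2 frames: F F F . . . . F → 4 faults.
3 frames: F F F . . . . . → 3 faults.
3 < 4: adding a frame reduced faults, as is typical.

4, 3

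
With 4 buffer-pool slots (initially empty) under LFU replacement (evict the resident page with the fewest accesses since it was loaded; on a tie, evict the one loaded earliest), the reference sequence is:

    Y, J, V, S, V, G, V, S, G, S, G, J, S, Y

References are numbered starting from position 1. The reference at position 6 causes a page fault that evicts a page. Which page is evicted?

pos 1: Y -> fault, frames {Y}
pos 2: J -> fault, frames {Y,J}
pos 3: V -> fault, frames {Y,J,V}
pos 4: S -> fault, frames {Y,J,V,S}
pos 5: V -> hit
pos 6: G -> fault, evict Y, frames {J,V,S,G}
At position 6, page Y is evicted.

Y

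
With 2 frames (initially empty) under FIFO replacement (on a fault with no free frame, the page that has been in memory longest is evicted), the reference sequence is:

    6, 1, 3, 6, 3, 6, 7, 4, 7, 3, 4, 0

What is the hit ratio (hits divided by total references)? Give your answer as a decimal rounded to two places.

0.33

6: miss, frames {6}
1: miss, frames {6,1}
3: miss, evict 6, frames {1,3}
6: miss, evict 1, frames {3,6}
3: hit
6: hit
7: miss, evict 3, frames {6,7}
4: miss, evict 6, frames {7,4}
7: hit
3: miss, evict 7, frames {4,3}
4: hit
0: miss, evict 4, frames {3,0}
Hits: 4 of 12 references → 4/12 = 0.3333.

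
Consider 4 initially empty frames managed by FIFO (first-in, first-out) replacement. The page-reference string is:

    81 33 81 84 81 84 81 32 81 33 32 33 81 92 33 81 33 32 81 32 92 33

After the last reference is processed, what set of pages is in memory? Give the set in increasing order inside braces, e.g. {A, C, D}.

81 -> miss, frames [81]
33 -> miss, frames [81, 33]
81 -> hit
84 -> miss, frames [81, 33, 84]
81 -> hit
84 -> hit
81 -> hit
32 -> miss, frames [81, 33, 84, 32]
81 -> hit
33 -> hit
32 -> hit
33 -> hit
81 -> hit
92 -> miss, evict 81, frames [33, 84, 32, 92]
33 -> hit
81 -> miss, evict 33, frames [84, 32, 92, 81]
33 -> miss, evict 84, frames [32, 92, 81, 33]
32 -> hit
81 -> hit
32 -> hit
92 -> hit
33 -> hit

{32, 33, 81, 92}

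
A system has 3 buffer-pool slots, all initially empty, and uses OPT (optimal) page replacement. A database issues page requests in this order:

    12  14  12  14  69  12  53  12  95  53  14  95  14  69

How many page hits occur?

8

12 -> fault, frames {12}
14 -> fault, frames {12,14}
12 -> hit
14 -> hit
69 -> fault, frames {12,14,69}
12 -> hit
53 -> fault, evict 69, frames {12,14,53}
12 -> hit
95 -> fault, evict 12, frames {14,53,95}
53 -> hit
14 -> hit
95 -> hit
14 -> hit
69 -> fault, evict 95, frames {14,53,69}
Hits: 8.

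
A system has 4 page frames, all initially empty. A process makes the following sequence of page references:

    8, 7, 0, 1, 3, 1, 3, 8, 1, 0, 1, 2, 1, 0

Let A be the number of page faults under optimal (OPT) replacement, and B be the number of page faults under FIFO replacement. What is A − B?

Under OPT: F F F F F . . . . . . F . . → 6 faults.
Under FIFO: F F F F F . . F . . . F . F → 8 faults.
A − B = 6 − 8 = -2.

-2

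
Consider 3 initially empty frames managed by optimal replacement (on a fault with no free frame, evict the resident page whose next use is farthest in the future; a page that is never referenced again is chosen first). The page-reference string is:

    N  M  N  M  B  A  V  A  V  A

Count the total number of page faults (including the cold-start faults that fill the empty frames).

5

N: miss, frames [N]
M: miss, frames [N, M]
N: hit
M: hit
B: miss, frames [N, M, B]
A: miss, evict B, frames [N, M, A]
V: miss, evict M, frames [N, A, V]
A: hit
V: hit
A: hit
Page faults: 5.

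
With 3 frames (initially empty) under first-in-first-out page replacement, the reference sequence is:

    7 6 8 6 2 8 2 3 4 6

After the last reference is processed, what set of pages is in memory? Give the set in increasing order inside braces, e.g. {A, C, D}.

7 → fault, frames {7}
6 → fault, frames {7,6}
8 → fault, frames {7,6,8}
6 → hit
2 → fault, evict 7, frames {6,8,2}
8 → hit
2 → hit
3 → fault, evict 6, frames {8,2,3}
4 → fault, evict 8, frames {2,3,4}
6 → fault, evict 2, frames {3,4,6}

{3, 4, 6}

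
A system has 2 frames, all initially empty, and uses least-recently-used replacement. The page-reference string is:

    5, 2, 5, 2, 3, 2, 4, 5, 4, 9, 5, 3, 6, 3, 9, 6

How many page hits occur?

5

5: fault, frames {5}
2: fault, frames {5,2}
5: hit
2: hit
3: fault, evict 5, frames {2,3}
2: hit
4: fault, evict 3, frames {2,4}
5: fault, evict 2, frames {4,5}
4: hit
9: fault, evict 5, frames {4,9}
5: fault, evict 4, frames {9,5}
3: fault, evict 9, frames {5,3}
6: fault, evict 5, frames {3,6}
3: hit
9: fault, evict 6, frames {3,9}
6: fault, evict 3, frames {9,6}
Hits: 5.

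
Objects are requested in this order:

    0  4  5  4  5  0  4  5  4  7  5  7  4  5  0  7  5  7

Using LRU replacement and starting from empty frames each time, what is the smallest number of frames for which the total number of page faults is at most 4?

f=1: 18 faults
f=2: 13 faults
f=3: 6 faults
f=4: 4 faults
Smallest f with faults ≤ 4 is 4.

4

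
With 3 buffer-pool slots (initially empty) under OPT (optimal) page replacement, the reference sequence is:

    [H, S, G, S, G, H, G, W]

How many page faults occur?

H -> fault, frames {H}
S -> fault, frames {H,S}
G -> fault, frames {H,S,G}
S -> hit
G -> hit
H -> hit
G -> hit
W -> fault, evict G, frames {H,S,W}
Page faults: 4.

4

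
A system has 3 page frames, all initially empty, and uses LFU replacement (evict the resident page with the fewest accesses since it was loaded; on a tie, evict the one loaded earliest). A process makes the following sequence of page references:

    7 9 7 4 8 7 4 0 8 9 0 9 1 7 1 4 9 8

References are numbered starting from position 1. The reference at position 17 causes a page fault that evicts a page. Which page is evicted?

pos 1: 7: fault, frames {7}
pos 2: 9: fault, frames {7,9}
pos 3: 7: hit
pos 4: 4: fault, frames {7,9,4}
pos 5: 8: fault, evict 9, frames {7,4,8}
pos 6: 7: hit
pos 7: 4: hit
pos 8: 0: fault, evict 8, frames {7,4,0}
pos 9: 8: fault, evict 0, frames {7,4,8}
pos 10: 9: fault, evict 8, frames {7,4,9}
pos 11: 0: fault, evict 9, frames {7,4,0}
pos 12: 9: fault, evict 0, frames {7,4,9}
pos 13: 1: fault, evict 9, frames {7,4,1}
pos 14: 7: hit
pos 15: 1: hit
pos 16: 4: hit
pos 17: 9: fault, evict 1, frames {7,4,9}
At position 17, page 1 is evicted.

1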